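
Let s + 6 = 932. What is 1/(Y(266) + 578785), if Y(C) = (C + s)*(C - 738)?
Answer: 1/16161 ≈ 6.1877e-5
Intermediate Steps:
s = 926 (s = -6 + 932 = 926)
Y(C) = (-738 + C)*(926 + C) (Y(C) = (C + 926)*(C - 738) = (926 + C)*(-738 + C) = (-738 + C)*(926 + C))
1/(Y(266) + 578785) = 1/((-683388 + 266² + 188*266) + 578785) = 1/((-683388 + 70756 + 50008) + 578785) = 1/(-562624 + 578785) = 1/16161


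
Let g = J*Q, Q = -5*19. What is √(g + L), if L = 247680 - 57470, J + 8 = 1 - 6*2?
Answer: 3*√21335 ≈ 438.20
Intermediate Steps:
J = -19 (J = -8 + (1 - 6*2) = -8 + (1 - 12) = -8 - 11 = -19)
Q = -95
L = 190210
g = 1805 (g = -19*(-95) = 1805)
√(g + L) = √(1805 + 190210) = √192015 = 3*√21335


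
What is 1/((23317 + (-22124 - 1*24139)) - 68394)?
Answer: -1/91340 ≈ -1.0948e-5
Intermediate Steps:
1/((23317 + (-22124 - 1*24139)) - 68394) = 1/((23317 + (-22124 - 24139)) - 68394) = 1/((23317 - 46263) - 68394) = 1/(-22946 - 68394) = 1/(-91340) = -1/91340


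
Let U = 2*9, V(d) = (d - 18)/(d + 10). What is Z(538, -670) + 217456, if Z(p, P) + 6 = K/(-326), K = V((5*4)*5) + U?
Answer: 3898877469/17930 ≈ 2.1745e+5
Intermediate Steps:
V(d) = (-18 + d)/(10 + d)
U = 18
K = 1031/55 (K = (-18 + (5*4)*5)/(10 + (5*4)*5) + 18 = (-18 + 20*5)/(10 + 20*5) + 18 = (-18 + 100)/(10 + 100) + 18 = 82/110 + 18 = (1/110)*82 + 18 = 41/55 + 18 = 1031/55 ≈ 18.745)
Z(p, P) = -108611/17930 (Z(p, P) = -6 + (1031/55)/(-326) = -6 + (1031/55)*(-1/326) = -6 - 1031/17930 = -108611/17930)
Z(538, -670) + 217456 = -108611/17930 + 217456 = 3898877469/17930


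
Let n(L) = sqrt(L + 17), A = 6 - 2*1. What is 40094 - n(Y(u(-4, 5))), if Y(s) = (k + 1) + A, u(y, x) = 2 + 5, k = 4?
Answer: 40094 - sqrt(26) ≈ 40089.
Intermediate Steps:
u(y, x) = 7
A = 4 (A = 6 - 2 = 4)
Y(s) = 9 (Y(s) = (4 + 1) + 4 = 5 + 4 = 9)
n(L) = sqrt(17 + L)
40094 - n(Y(u(-4, 5))) = 40094 - sqrt(17 + 9) = 40094 - sqrt(26)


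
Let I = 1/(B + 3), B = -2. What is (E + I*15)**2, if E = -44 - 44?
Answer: 5329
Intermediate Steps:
I = 1 (I = 1/(-2 + 3) = 1/1 = 1)
E = -88
(E + I*15)**2 = (-88 + 1*15)**2 = (-88 + 15)**2 = (-73)**2 = 5329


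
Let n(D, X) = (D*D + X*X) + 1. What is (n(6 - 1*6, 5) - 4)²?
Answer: 484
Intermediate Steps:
n(D, X) = 1 + D² + X² (n(D, X) = (D² + X²) + 1 = 1 + D² + X²)
(n(6 - 1*6, 5) - 4)² = ((1 + (6 - 1*6)² + 5²) - 4)² = ((1 + (6 - 6)² + 25) - 4)² = ((1 + 0² + 25) - 4)² = ((1 + 0 + 25) - 4)² = (26 - 4)² = 22² = 484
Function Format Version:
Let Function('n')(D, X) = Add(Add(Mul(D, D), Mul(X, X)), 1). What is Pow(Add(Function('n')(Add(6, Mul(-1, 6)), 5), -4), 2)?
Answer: 484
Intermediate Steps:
Function('n')(D, X) = Add(1, Pow(D, 2), Pow(X, 2)) (Function('n')(D, X) = Add(Add(Pow(D, 2), Pow(X, 2)), 1) = Add(1, Pow(D, 2), Pow(X, 2)))
Pow(Add(Function('n')(Add(6, Mul(-1, 6)), 5), -4), 2) = Pow(Add(Add(1, Pow(Add(6, Mul(-1, 6)), 2), Pow(5, 2)), -4), 2) = Pow(Add(Add(1, Pow(Add(6, -6), 2), 25), -4), 2) = Pow(Add(Add(1, Pow(0, 2), 25), -4), 2) = Pow(Add(Add(1, 0, 25), -4), 2) = Pow(Add(26, -4), 2) = Pow(22, 2) = 484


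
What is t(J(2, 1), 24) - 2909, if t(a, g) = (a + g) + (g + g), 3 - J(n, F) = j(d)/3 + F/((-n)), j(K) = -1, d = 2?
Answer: -16999/6 ≈ -2833.2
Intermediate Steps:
J(n, F) = 10/3 + F/n (J(n, F) = 3 - (-1/3 + F/((-n))) = 3 - (-1*1/3 + F*(-1/n)) = 3 - (-1/3 - F/n) = 3 + (1/3 + F/n) = 10/3 + F/n)
t(a, g) = a + 3*g (t(a, g) = (a + g) + 2*g = a + 3*g)
t(J(2, 1), 24) - 2909 = ((10/3 + 1/2) + 3*24) - 2909 = ((10/3 + 1*(1/2)) + 72) - 2909 = ((10/3 + 1/2) + 72) - 2909 = (23/6 + 72) - 2909 = 455/6 - 2909 = -16999/6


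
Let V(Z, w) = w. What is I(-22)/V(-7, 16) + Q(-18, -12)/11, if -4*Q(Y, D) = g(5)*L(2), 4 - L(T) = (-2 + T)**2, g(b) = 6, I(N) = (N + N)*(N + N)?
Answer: 1325/11 ≈ 120.45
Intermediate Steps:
I(N) = 4*N**2 (I(N) = (2*N)*(2*N) = 4*N**2)
L(T) = 4 - (-2 + T)**2
Q(Y, D) = -6 (Q(Y, D) = -3*2*(4 - 1*2)/2 = -3*2*(4 - 2)/2 = -3*2*2/2 = -3*4/2 = -1/4*24 = -6)
I(-22)/V(-7, 16) + Q(-18, -12)/11 = (4*(-22)**2)/16 - 6/11 = (4*484)*(1/16) - 6*1/11 = 1936*(1/16) - 6/11 = 121 - 6/11 = 1325/11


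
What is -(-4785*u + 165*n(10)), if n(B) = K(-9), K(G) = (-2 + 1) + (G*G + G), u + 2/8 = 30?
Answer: 522555/4 ≈ 1.3064e+5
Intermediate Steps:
u = 119/4 (u = -¼ + 30 = 119/4 ≈ 29.750)
K(G) = -1 + G + G² (K(G) = -1 + (G² + G) = -1 + (G + G²) = -1 + G + G²)
n(B) = 71 (n(B) = -1 - 9 + (-9)² = -1 - 9 + 81 = 71)
-(-4785*u + 165*n(10)) = -165/(1/(71 - 29*119/4)) = -165/(1/(71 - 3451/4)) = -165/(1/(-3167/4)) = -165/(-4/3167) = -165*(-3167/4) = 522555/4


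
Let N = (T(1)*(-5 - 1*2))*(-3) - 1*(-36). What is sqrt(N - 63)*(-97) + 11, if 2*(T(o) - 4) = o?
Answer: 11 - 291*sqrt(30)/2 ≈ -785.94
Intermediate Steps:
T(o) = 4 + o/2
N = 261/2 (N = ((4 + (1/2)*1)*(-5 - 1*2))*(-3) - 1*(-36) = ((4 + 1/2)*(-5 - 2))*(-3) + 36 = ((9/2)*(-7))*(-3) + 36 = -63/2*(-3) + 36 = 189/2 + 36 = 261/2 ≈ 130.50)
sqrt(N - 63)*(-97) + 11 = sqrt(261/2 - 63)*(-97) + 11 = sqrt(135/2)*(-97) + 11 = (3*sqrt(30)/2)*(-97) + 11 = -291*sqrt(30)/2 + 11 = 11 - 291*sqrt(30)/2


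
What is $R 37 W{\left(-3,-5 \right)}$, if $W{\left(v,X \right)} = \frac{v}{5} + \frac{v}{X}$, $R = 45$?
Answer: $0$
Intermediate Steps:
$W{\left(v,X \right)} = \frac{v}{5} + \frac{v}{X}$ ($W{\left(v,X \right)} = v \frac{1}{5} + \frac{v}{X} = \frac{v}{5} + \frac{v}{X}$)
$R 37 W{\left(-3,-5 \right)} = 45 \cdot 37 \left(\frac{1}{5} \left(-3\right) - \frac{3}{-5}\right) = 1665 \left(- \frac{3}{5} - - \frac{3}{5}\right) = 1665 \left(- \frac{3}{5} + \frac{3}{5}\right) = 1665 \cdot 0 = 0$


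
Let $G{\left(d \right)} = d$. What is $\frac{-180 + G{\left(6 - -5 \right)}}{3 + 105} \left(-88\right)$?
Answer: $\frac{3718}{27} \approx 137.7$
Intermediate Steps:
$\frac{-180 + G{\left(6 - -5 \right)}}{3 + 105} \left(-88\right) = \frac{-180 + \left(6 - -5\right)}{3 + 105} \left(-88\right) = \frac{-180 + \left(6 + 5\right)}{108} \left(-88\right) = \left(-180 + 11\right) \frac{1}{108} \left(-88\right) = \left(-169\right) \frac{1}{108} \left(-88\right) = \left(- \frac{169}{108}\right) \left(-88\right) = \frac{3718}{27}$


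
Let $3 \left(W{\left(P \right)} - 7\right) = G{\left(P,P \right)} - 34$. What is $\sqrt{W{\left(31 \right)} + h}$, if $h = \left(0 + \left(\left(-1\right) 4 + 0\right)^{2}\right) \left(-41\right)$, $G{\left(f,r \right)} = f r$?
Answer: $2 i \sqrt{85} \approx 18.439 i$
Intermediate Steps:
$W{\left(P \right)} = - \frac{13}{3} + \frac{P^{2}}{3}$ ($W{\left(P \right)} = 7 + \frac{P P - 34}{3} = 7 + \frac{P^{2} - 34}{3} = 7 + \frac{-34 + P^{2}}{3} = 7 + \left(- \frac{34}{3} + \frac{P^{2}}{3}\right) = - \frac{13}{3} + \frac{P^{2}}{3}$)
$h = -656$ ($h = \left(0 + \left(-4 + 0\right)^{2}\right) \left(-41\right) = \left(0 + \left(-4\right)^{2}\right) \left(-41\right) = \left(0 + 16\right) \left(-41\right) = 16 \left(-41\right) = -656$)
$\sqrt{W{\left(31 \right)} + h} = \sqrt{\left(- \frac{13}{3} + \frac{31^{2}}{3}\right) - 656} = \sqrt{\left(- \frac{13}{3} + \frac{1}{3} \cdot 961\right) - 656} = \sqrt{\left(- \frac{13}{3} + \frac{961}{3}\right) - 656} = \sqrt{316 - 656} = \sqrt{-340} = 2 i \sqrt{85}$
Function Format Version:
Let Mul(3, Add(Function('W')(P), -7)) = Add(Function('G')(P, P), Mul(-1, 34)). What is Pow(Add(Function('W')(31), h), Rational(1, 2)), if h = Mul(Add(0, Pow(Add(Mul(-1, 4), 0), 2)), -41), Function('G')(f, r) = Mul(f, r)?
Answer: Mul(2, I, Pow(85, Rational(1, 2))) ≈ Mul(18.439, I)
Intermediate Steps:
Function('W')(P) = Add(Rational(-13, 3), Mul(Rational(1, 3), Pow(P, 2))) (Function('W')(P) = Add(7, Mul(Rational(1, 3), Add(Mul(P, P), Mul(-1, 34)))) = Add(7, Mul(Rational(1, 3), Add(Pow(P, 2), -34))) = Add(7, Mul(Rational(1, 3), Add(-34, Pow(P, 2)))) = Add(7, Add(Rational(-34, 3), Mul(Rational(1, 3), Pow(P, 2)))) = Add(Rational(-13, 3), Mul(Rational(1, 3), Pow(P, 2))))
h = -656 (h = Mul(Add(0, Pow(Add(-4, 0), 2)), -41) = Mul(Add(0, Pow(-4, 2)), -41) = Mul(Add(0, 16), -41) = Mul(16, -41) = -656)
Pow(Add(Function('W')(31), h), Rational(1, 2)) = Pow(Add(Add(Rational(-13, 3), Mul(Rational(1, 3), Pow(31, 2))), -656), Rational(1, 2)) = Pow(Add(Add(Rational(-13, 3), Mul(Rational(1, 3), 961)), -656), Rational(1, 2)) = Pow(Add(Add(Rational(-13, 3), Rational(961, 3)), -656), Rational(1, 2)) = Pow(Add(316, -656), Rational(1, 2)) = Pow(-340, Rational(1, 2)) = Mul(2, I, Pow(85, Rational(1, 2)))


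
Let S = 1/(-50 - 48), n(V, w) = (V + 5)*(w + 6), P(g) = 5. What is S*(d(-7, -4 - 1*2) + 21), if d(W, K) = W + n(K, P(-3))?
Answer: -3/98 ≈ -0.030612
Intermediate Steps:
n(V, w) = (5 + V)*(6 + w)
S = -1/98 (S = 1/(-98) = -1/98 ≈ -0.010204)
d(W, K) = 55 + W + 11*K (d(W, K) = W + (30 + 5*5 + 6*K + K*5) = W + (30 + 25 + 6*K + 5*K) = W + (55 + 11*K) = 55 + W + 11*K)
S*(d(-7, -4 - 1*2) + 21) = -((55 - 7 + 11*(-4 - 1*2)) + 21)/98 = -((55 - 7 + 11*(-4 - 2)) + 21)/98 = -((55 - 7 + 11*(-6)) + 21)/98 = -((55 - 7 - 66) + 21)/98 = -(-18 + 21)/98 = -1/98*3 = -3/98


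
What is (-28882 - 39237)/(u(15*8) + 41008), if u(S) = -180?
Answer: -68119/40828 ≈ -1.6684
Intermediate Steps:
(-28882 - 39237)/(u(15*8) + 41008) = (-28882 - 39237)/(-180 + 41008) = -68119/40828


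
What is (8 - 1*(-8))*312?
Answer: 4992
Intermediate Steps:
(8 - 1*(-8))*312 = (8 + 8)*312 = 16*312 = 4992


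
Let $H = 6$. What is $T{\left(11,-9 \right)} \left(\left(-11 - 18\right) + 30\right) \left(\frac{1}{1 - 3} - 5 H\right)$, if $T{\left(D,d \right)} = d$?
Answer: $\frac{549}{2} \approx 274.5$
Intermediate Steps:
$T{\left(11,-9 \right)} \left(\left(-11 - 18\right) + 30\right) \left(\frac{1}{1 - 3} - 5 H\right) = - 9 \left(\left(-11 - 18\right) + 30\right) \left(\frac{1}{1 - 3} - 30\right) = - 9 \left(-29 + 30\right) \left(\frac{1}{-2} - 30\right) = \left(-9\right) 1 \left(- \frac{1}{2} - 30\right) = \left(-9\right) \left(- \frac{61}{2}\right) = \frac{549}{2}$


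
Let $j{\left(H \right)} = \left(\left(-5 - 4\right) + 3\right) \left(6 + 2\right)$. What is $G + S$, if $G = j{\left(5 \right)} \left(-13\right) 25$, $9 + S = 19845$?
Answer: $35436$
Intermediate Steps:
$S = 19836$ ($S = -9 + 19845 = 19836$)
$j{\left(H \right)} = -48$ ($j{\left(H \right)} = \left(\left(-5 - 4\right) + 3\right) 8 = \left(-9 + 3\right) 8 = \left(-6\right) 8 = -48$)
$G = 15600$ ($G = \left(-48\right) \left(-13\right) 25 = 624 \cdot 25 = 15600$)
$G + S = 15600 + 19836 = 35436$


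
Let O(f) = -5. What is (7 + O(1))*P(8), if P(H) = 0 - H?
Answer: -16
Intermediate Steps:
P(H) = -H
(7 + O(1))*P(8) = (7 - 5)*(-1*8) = 2*(-8) = -16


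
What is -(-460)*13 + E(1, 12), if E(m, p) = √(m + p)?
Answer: 5980 + √13 ≈ 5983.6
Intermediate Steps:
-(-460)*13 + E(1, 12) = -(-460)*13 + √(1 + 12) = -92*(-65) + √13 = 5980 + √13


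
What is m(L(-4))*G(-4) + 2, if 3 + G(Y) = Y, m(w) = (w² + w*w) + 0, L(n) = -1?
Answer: -12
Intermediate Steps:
m(w) = 2*w² (m(w) = (w² + w²) + 0 = 2*w² + 0 = 2*w²)
G(Y) = -3 + Y
m(L(-4))*G(-4) + 2 = (2*(-1)²)*(-3 - 4) + 2 = (2*1)*(-7) + 2 = 2*(-7) + 2 = -14 + 2 = -12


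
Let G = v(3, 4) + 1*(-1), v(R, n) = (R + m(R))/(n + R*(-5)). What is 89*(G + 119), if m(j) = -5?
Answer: 115700/11 ≈ 10518.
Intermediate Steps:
v(R, n) = (-5 + R)/(n - 5*R) (v(R, n) = (R - 5)/(n + R*(-5)) = (-5 + R)/(n - 5*R))
G = -9/11 (G = (5 - 1*3)/(-1*4 + 5*3) + 1*(-1) = (5 - 3)/(-4 + 15) - 1 = 2/11 - 1 = -9/11 ≈ -0.81818)
89*(G + 119) = 89*(-9/11 + 119) = 89*(1300/11) = 115700/11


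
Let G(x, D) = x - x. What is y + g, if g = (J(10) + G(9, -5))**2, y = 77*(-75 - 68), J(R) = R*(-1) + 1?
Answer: -10930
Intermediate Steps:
J(R) = 1 - R (J(R) = -R + 1 = 1 - R)
G(x, D) = 0
y = -11011 (y = 77*(-143) = -11011)
g = 81 (g = ((1 - 1*10) + 0)**2 = ((1 - 10) + 0)**2 = (-9 + 0)**2 = (-9)**2 = 81)
y + g = -11011 + 81 = -10930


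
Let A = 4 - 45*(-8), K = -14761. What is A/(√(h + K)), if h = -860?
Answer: -364*I*√15621/15621 ≈ -2.9124*I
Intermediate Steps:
A = 364 (A = 4 + 360 = 364)
A/(√(h + K)) = 364/(√(-860 - 14761)) = 364/(√(-15621)) = 364/((I*√15621)) = 364*(-I*√15621/15621) = -364*I*√15621/15621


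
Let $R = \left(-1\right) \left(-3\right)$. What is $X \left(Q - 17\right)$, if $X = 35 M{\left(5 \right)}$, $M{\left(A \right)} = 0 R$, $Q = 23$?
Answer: $0$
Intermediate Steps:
$R = 3$
$M{\left(A \right)} = 0$ ($M{\left(A \right)} = 0 \cdot 3 = 0$)
$X = 0$ ($X = 35 \cdot 0 = 0$)
$X \left(Q - 17\right) = 0 \left(23 - 17\right) = 0 \cdot 6 = 0$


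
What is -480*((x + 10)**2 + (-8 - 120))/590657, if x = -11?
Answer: 60960/590657 ≈ 0.10321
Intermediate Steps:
-480*((x + 10)**2 + (-8 - 120))/590657 = -480*((-11 + 10)**2 + (-8 - 120))/590657 = -480*((-1)**2 - 128)*(1/590657) = -480*(1 - 128)*(1/590657) = -480*(-127)*(1/590657) = 60960*(1/590657) = 60960/590657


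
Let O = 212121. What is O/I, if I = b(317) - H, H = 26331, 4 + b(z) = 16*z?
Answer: -212121/21263 ≈ -9.9761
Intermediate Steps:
b(z) = -4 + 16*z
I = -21263 (I = (-4 + 16*317) - 1*26331 = (-4 + 5072) - 26331 = 5068 - 26331 = -21263)
O/I = 212121/(-21263) = 212121*(-1/21263) = -212121/21263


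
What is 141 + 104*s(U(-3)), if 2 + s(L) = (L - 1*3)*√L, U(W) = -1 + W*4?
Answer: -67 - 1664*I*√13 ≈ -67.0 - 5999.6*I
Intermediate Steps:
U(W) = -1 + 4*W
s(L) = -2 + √L*(-3 + L) (s(L) = -2 + (L - 1*3)*√L = -2 + (L - 3)*√L = -2 + (-3 + L)*√L = -2 + √L*(-3 + L))
141 + 104*s(U(-3)) = 141 + 104*(-2 + (-1 + 4*(-3))^(3/2) - 3*√(-1 + 4*(-3))) = 141 + 104*(-2 + (-1 - 12)^(3/2) - 3*√(-1 - 12)) = 141 + 104*(-2 + (-13)^(3/2) - 3*I*√13) = 141 + 104*(-2 - 13*I*√13 - 3*I*√13) = 141 + 104*(-2 - 16*I*√13) = 141 + (-208 - 1664*I*√13) = -67 - 1664*I*√13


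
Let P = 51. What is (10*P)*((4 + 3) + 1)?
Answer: 4080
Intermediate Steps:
(10*P)*((4 + 3) + 1) = (10*51)*((4 + 3) + 1) = 510*(7 + 1) = 510*8 = 4080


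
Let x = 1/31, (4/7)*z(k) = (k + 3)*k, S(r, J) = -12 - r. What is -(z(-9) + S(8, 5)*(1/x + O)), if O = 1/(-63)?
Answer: 66173/126 ≈ 525.18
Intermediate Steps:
O = -1/63 ≈ -0.015873
z(k) = 7*k*(3 + k)/4 (z(k) = 7*((k + 3)*k)/4 = 7*((3 + k)*k)/4 = 7*(k*(3 + k))/4 = 7*k*(3 + k)/4)
x = 1/31 ≈ 0.032258
-(z(-9) + S(8, 5)*(1/x + O)) = -((7/4)*(-9)*(3 - 9) + (-12 - 1*8)*(1/(1/31) - 1/63)) = -((7/4)*(-9)*(-6) + (-12 - 8)*(31 - 1/63)) = -(189/2 - 20*1952/63) = -(189/2 - 39040/63) = -1*(-66173/126) = 66173/126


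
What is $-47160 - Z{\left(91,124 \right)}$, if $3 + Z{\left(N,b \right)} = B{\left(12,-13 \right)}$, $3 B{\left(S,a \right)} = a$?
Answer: $- \frac{141458}{3} \approx -47153.0$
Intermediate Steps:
$B{\left(S,a \right)} = \frac{a}{3}$
$Z{\left(N,b \right)} = - \frac{22}{3}$ ($Z{\left(N,b \right)} = -3 + \frac{1}{3} \left(-13\right) = -3 - \frac{13}{3} = - \frac{22}{3}$)
$-47160 - Z{\left(91,124 \right)} = -47160 - - \frac{22}{3} = -47160 + \frac{22}{3} = - \frac{141458}{3}$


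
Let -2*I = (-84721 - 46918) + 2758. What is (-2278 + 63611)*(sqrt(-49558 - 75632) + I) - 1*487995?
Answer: 7903682383/2 + 183999*I*sqrt(13910) ≈ 3.9518e+9 + 2.1701e+7*I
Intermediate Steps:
I = 128881/2 (I = -((-84721 - 46918) + 2758)/2 = -(-131639 + 2758)/2 = -1/2*(-128881) = 128881/2 ≈ 64441.)
(-2278 + 63611)*(sqrt(-49558 - 75632) + I) - 1*487995 = (-2278 + 63611)*(sqrt(-49558 - 75632) + 128881/2) - 1*487995 = 61333*(sqrt(-125190) + 128881/2) - 487995 = 61333*(3*I*sqrt(13910) + 128881/2) - 487995 = 61333*(128881/2 + 3*I*sqrt(13910)) - 487995 = (7904658373/2 + 183999*I*sqrt(13910)) - 487995 = 7903682383/2 + 183999*I*sqrt(13910)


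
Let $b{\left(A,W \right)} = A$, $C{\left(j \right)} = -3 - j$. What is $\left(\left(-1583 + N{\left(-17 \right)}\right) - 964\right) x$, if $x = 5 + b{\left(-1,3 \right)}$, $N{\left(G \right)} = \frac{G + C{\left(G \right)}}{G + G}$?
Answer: $- \frac{173190}{17} \approx -10188.0$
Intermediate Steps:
$N{\left(G \right)} = - \frac{3}{2 G}$ ($N{\left(G \right)} = \frac{G - \left(3 + G\right)}{G + G} = - \frac{3}{2 G}$)
$x = 4$ ($x = 5 - 1 = 4$)
$\left(\left(-1583 + N{\left(-17 \right)}\right) - 964\right) x = \left(\left(-1583 - \frac{3}{2 \left(-17\right)}\right) - 964\right) 4 = \left(\left(-1583 - - \frac{3}{34}\right) - 964\right) 4 = \left(\left(-1583 + \frac{3}{34}\right) - 964\right) 4 = \left(- \frac{53819}{34} - 964\right) 4 = \left(- \frac{86595}{34}\right) 4 = - \frac{173190}{17}$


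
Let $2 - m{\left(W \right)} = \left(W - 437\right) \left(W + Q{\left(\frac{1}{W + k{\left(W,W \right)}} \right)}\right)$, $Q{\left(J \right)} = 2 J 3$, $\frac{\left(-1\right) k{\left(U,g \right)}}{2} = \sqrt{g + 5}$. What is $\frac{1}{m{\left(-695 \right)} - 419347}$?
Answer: $\frac{- 2 \sqrt{690} + 695 i}{- 838235867 i + 2412170 \sqrt{690}} \approx -8.2912 \cdot 10^{-7} - 5.0493 \cdot 10^{-13} i$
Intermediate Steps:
$k{\left(U,g \right)} = - 2 \sqrt{5 + g}$ ($k{\left(U,g \right)} = - 2 \sqrt{g + 5} = - 2 \sqrt{5 + g}$)
$Q{\left(J \right)} = 6 J$
$m{\left(W \right)} = 2 - \left(-437 + W\right) \left(W + \frac{6}{W - 2 \sqrt{5 + W}}\right)$ ($m{\left(W \right)} = 2 - \left(W - 437\right) \left(W + \frac{6}{W - 2 \sqrt{5 + W}}\right) = 2 - \left(-437 + W\right) \left(W + \frac{6}{W - 2 \sqrt{5 + W}}\right)$)
$\frac{1}{m{\left(-695 \right)} - 419347} = \frac{1}{\frac{2622 - -4170 + \left(-695 - 2 \sqrt{5 - 695}\right) \left(2 - \left(-695\right)^{2} + 437 \left(-695\right)\right)}{-695 - 2 \sqrt{5 - 695}} - 419347} = \frac{1}{\frac{2622 + 4170 + \left(-695 - 2 \sqrt{-690}\right) \left(2 - 483025 - 303715\right)}{-695 - 2 \sqrt{-690}} - 419347} = \frac{1}{\frac{2622 + 4170 + \left(-695 - 2 i \sqrt{690}\right) \left(2 - 483025 - 303715\right)}{-695 - 2 i \sqrt{690}} - 419347} = \frac{1}{\frac{2622 + 4170 + \left(-695 - 2 i \sqrt{690}\right) \left(-786738\right)}{-695 - 2 i \sqrt{690}} - 419347} = \frac{1}{\frac{2622 + 4170 + \left(546782910 + 1573476 i \sqrt{690}\right)}{-695 - 2 i \sqrt{690}} - 419347} = \frac{1}{\frac{546789702 + 1573476 i \sqrt{690}}{-695 - 2 i \sqrt{690}} - 419347} = \frac{1}{-419347 + \frac{546789702 + 1573476 i \sqrt{690}}{-695 - 2 i \sqrt{690}}}$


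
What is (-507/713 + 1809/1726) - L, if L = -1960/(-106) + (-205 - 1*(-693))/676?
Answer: -208060789473/11022824566 ≈ -18.875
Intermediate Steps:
L = 172086/8957 (L = -1960*(-1/106) + (-205 + 693)*(1/676) = 980/53 + 488*(1/676) = 980/53 + 122/169 = 172086/8957 ≈ 19.212)
(-507/713 + 1809/1726) - L = (-507/713 + 1809/1726) - 1*172086/8957 = (-507*1/713 + 1809*(1/1726)) - 172086/8957 = (-507/713 + 1809/1726) - 172086/8957 = 414735/1230638 - 172086/8957 = -208060789473/11022824566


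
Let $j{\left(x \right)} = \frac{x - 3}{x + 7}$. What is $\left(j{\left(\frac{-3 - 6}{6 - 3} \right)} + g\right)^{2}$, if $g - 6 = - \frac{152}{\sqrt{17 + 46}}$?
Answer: $\frac{97519}{252} - \frac{456 \sqrt{7}}{7} \approx 214.63$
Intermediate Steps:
$g = 6 - \frac{152 \sqrt{7}}{21}$ ($g = 6 - \frac{152}{\sqrt{17 + 46}} = 6 - \frac{152}{\sqrt{63}} = 6 - \frac{152}{3 \sqrt{7}} = 6 - 152 \frac{\sqrt{7}}{21} = 6 - \frac{152 \sqrt{7}}{21} \approx -13.15$)
$j{\left(x \right)} = \frac{-3 + x}{7 + x}$
$\left(j{\left(\frac{-3 - 6}{6 - 3} \right)} + g\right)^{2} = \left(\frac{-3 + \frac{-3 - 6}{6 - 3}}{7 + \frac{-3 - 6}{6 - 3}} + \left(6 - \frac{152 \sqrt{7}}{21}\right)\right)^{2} = \left(\frac{-3 - \frac{9}{3}}{7 - \frac{9}{3}} + \left(6 - \frac{152 \sqrt{7}}{21}\right)\right)^{2} = \left(\frac{-3 - 3}{7 - 3} + \left(6 - \frac{152 \sqrt{7}}{21}\right)\right)^{2} = \left(\frac{1}{4} \left(-6\right) + \left(6 - \frac{152 \sqrt{7}}{21}\right)\right)^{2} = \left(- \frac{3}{2} + \left(6 - \frac{152 \sqrt{7}}{21}\right)\right)^{2} = \left(\frac{9}{2} - \frac{152 \sqrt{7}}{21}\right)^{2}$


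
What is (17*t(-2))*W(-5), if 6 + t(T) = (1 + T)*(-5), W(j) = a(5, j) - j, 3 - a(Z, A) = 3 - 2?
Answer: -119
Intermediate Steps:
a(Z, A) = 2 (a(Z, A) = 3 - (3 - 2) = 3 - 1*1 = 3 - 1 = 2)
W(j) = 2 - j
t(T) = -11 - 5*T (t(T) = -6 + (1 + T)*(-5) = -6 + (-5 - 5*T) = -11 - 5*T)
(17*t(-2))*W(-5) = (17*(-11 - 5*(-2)))*(2 - 1*(-5)) = (17*(-11 + 10))*(2 + 5) = (17*(-1))*7 = -17*7 = -119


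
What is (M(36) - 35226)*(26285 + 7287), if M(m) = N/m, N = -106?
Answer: -10644355106/9 ≈ -1.1827e+9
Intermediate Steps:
M(m) = -106/m
(M(36) - 35226)*(26285 + 7287) = (-106/36 - 35226)*(26285 + 7287) = (-106*1/36 - 35226)*33572 = (-53/18 - 35226)*33572 = -634121/18*33572 = -10644355106/9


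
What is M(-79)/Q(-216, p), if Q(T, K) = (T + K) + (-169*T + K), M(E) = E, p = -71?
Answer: -79/36146 ≈ -0.0021856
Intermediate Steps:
Q(T, K) = -168*T + 2*K (Q(T, K) = (K + T) + (K - 169*T) = -168*T + 2*K)
M(-79)/Q(-216, p) = -79/(-168*(-216) + 2*(-71)) = -79/(36288 - 142) = -79/36146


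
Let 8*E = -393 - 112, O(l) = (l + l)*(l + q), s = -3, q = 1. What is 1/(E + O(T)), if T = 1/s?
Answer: -72/4577 ≈ -0.015731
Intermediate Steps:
T = -⅓ (T = 1/(-3) = -⅓ ≈ -0.33333)
O(l) = 2*l*(1 + l) (O(l) = (l + l)*(l + 1) = (2*l)*(1 + l) = 2*l*(1 + l))
E = -505/8 (E = (-393 - 112)/8 = (⅛)*(-505) = -505/8 ≈ -63.125)
1/(E + O(T)) = 1/(-505/8 + 2*(-⅓)*(1 - ⅓)) = 1/(-505/8 + 2*(-⅓)*(⅔)) = 1/(-505/8 - 4/9) = 1/(-4577/72) = -72/4577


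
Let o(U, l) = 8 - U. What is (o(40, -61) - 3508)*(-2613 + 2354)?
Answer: 916860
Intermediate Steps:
(o(40, -61) - 3508)*(-2613 + 2354) = ((8 - 1*40) - 3508)*(-2613 + 2354) = ((8 - 40) - 3508)*(-259) = (-32 - 3508)*(-259) = -3540*(-259) = 916860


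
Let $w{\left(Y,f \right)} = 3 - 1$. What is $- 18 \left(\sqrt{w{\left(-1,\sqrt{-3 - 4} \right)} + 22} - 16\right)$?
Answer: $288 - 36 \sqrt{6} \approx 199.82$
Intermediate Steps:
$w{\left(Y,f \right)} = 2$
$- 18 \left(\sqrt{w{\left(-1,\sqrt{-3 - 4} \right)} + 22} - 16\right) = - 18 \left(\sqrt{2 + 22} - 16\right) = - 18 \left(\sqrt{24} - 16\right) = - 18 \left(2 \sqrt{6} - 16\right) = - 18 \left(-16 + 2 \sqrt{6}\right) = 288 - 36 \sqrt{6}$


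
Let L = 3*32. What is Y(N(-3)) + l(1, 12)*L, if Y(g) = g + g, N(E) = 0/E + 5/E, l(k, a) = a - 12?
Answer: -10/3 ≈ -3.3333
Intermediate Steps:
l(k, a) = -12 + a
N(E) = 5/E (N(E) = 0 + 5/E = 5/E)
Y(g) = 2*g
L = 96
Y(N(-3)) + l(1, 12)*L = 2*(5/(-3)) + (-12 + 12)*96 = 2*(5*(-⅓)) + 0*96 = 2*(-5/3) + 0 = -10/3 + 0 = -10/3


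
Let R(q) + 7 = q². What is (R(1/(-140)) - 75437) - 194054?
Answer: -5282160799/19600 ≈ -2.6950e+5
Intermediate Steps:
R(q) = -7 + q²
(R(1/(-140)) - 75437) - 194054 = ((-7 + (1/(-140))²) - 75437) - 194054 = ((-7 + (-1/140)²) - 75437) - 194054 = ((-7 + 1/19600) - 75437) - 194054 = (-137199/19600 - 75437) - 194054 = -1478702399/19600 - 194054 = -5282160799/19600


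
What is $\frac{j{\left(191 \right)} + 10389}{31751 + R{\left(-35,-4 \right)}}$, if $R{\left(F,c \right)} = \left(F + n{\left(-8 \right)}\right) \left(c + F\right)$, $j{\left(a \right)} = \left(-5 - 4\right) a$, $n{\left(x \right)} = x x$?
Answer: $\frac{867}{3062} \approx 0.28315$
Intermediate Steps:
$n{\left(x \right)} = x^{2}$
$j{\left(a \right)} = - 9 a$
$R{\left(F,c \right)} = \left(64 + F\right) \left(F + c\right)$ ($R{\left(F,c \right)} = \left(F + \left(-8\right)^{2}\right) \left(c + F\right) = \left(F + 64\right) \left(F + c\right) = \left(64 + F\right) \left(F + c\right)$)
$\frac{j{\left(191 \right)} + 10389}{31751 + R{\left(-35,-4 \right)}} = \frac{\left(-9\right) 191 + 10389}{31751 + \left(\left(-35\right)^{2} + 64 \left(-35\right) + 64 \left(-4\right) - -140\right)} = \frac{-1719 + 10389}{31751 + \left(1225 - 2240 - 256 + 140\right)} = \frac{8670}{31751 - 1131} = \frac{8670}{30620} = 8670 \cdot \frac{1}{30620} = \frac{867}{3062}$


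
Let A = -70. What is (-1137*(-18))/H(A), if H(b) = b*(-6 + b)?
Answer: 10233/2660 ≈ 3.8470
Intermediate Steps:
(-1137*(-18))/H(A) = (-1137*(-18))/((-70*(-6 - 70))) = 20466/((-70*(-76))) = 20466/5320 = 20466*(1/5320) = 10233/2660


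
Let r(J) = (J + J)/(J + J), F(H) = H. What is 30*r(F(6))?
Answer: 30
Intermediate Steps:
r(J) = 1 (r(J) = (2*J)/((2*J)) = (2*J)*(1/(2*J)) = 1)
30*r(F(6)) = 30*1 = 30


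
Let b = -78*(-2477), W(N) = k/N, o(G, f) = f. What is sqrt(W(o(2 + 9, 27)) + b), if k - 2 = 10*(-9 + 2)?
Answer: sqrt(15649482)/9 ≈ 439.55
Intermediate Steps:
k = -68 (k = 2 + 10*(-9 + 2) = 2 + 10*(-7) = 2 - 70 = -68)
W(N) = -68/N
b = 193206
sqrt(W(o(2 + 9, 27)) + b) = sqrt(-68/27 + 193206) = sqrt(5216494/27) = sqrt(15649482)/9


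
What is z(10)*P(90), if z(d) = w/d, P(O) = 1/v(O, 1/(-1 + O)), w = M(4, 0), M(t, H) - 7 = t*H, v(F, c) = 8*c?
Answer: 623/80 ≈ 7.7875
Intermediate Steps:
M(t, H) = 7 + H*t (M(t, H) = 7 + t*H = 7 + H*t)
w = 7 (w = 7 + 0*4 = 7 + 0 = 7)
P(O) = -⅛ + O/8 (P(O) = 1/(8/(-1 + O)) = -⅛ + O/8)
z(d) = 7/d
z(10)*P(90) = (7/10)*(-⅛ + (⅛)*90) = (7*(⅒))*(-⅛ + 45/4) = (7/10)*(89/8) = 623/80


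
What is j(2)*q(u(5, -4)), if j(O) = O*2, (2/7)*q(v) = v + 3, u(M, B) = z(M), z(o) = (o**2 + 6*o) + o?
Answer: 882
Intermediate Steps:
z(o) = o**2 + 7*o
u(M, B) = M*(7 + M)
q(v) = 21/2 + 7*v/2 (q(v) = 7*(v + 3)/2 = 7*(3 + v)/2 = 21/2 + 7*v/2)
j(O) = 2*O
j(2)*q(u(5, -4)) = (2*2)*(21/2 + 7*(5*(7 + 5))/2) = 4*(21/2 + 7*(5*12)/2) = 4*(21/2 + (7/2)*60) = 4*(21/2 + 210) = 4*(441/2) = 882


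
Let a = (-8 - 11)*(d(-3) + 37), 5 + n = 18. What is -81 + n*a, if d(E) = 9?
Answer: -11443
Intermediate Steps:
n = 13 (n = -5 + 18 = 13)
a = -874 (a = (-8 - 11)*(9 + 37) = -19*46 = -874)
-81 + n*a = -81 + 13*(-874) = -81 - 11362 = -11443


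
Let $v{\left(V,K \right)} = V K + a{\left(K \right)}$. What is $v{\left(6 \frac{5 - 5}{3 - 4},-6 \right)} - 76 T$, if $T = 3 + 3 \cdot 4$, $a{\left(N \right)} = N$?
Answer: $-1146$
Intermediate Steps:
$T = 15$ ($T = 3 + 12 = 15$)
$v{\left(V,K \right)} = K + K V$ ($v{\left(V,K \right)} = V K + K = K V + K = K + K V$)
$v{\left(6 \frac{5 - 5}{3 - 4},-6 \right)} - 76 T = - 6 \left(1 + 6 \frac{5 - 5}{3 - 4}\right) - 1140 = - 6 \left(1 + 6 \frac{0}{-1}\right) - 1140 = - 6 \left(1 + 6 \cdot 0 \left(-1\right)\right) - 1140 = - 6 \left(1 + 6 \cdot 0\right) - 1140 = - 6 \left(1 + 0\right) - 1140 = \left(-6\right) 1 - 1140 = -6 - 1140 = -1146$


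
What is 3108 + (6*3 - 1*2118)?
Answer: 1008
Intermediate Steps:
3108 + (6*3 - 1*2118) = 3108 + (18 - 2118) = 3108 - 2100 = 1008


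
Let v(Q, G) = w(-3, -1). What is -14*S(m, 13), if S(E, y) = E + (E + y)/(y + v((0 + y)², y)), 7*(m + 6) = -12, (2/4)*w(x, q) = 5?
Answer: 2410/23 ≈ 104.78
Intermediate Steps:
w(x, q) = 10 (w(x, q) = 2*5 = 10)
v(Q, G) = 10
m = -54/7 (m = -6 + (⅐)*(-12) = -6 - 12/7 = -54/7 ≈ -7.7143)
S(E, y) = E + (E + y)/(10 + y) (S(E, y) = E + (E + y)/(y + 10) = E + (E + y)/(10 + y))
-14*S(m, 13) = -14*(13 + 11*(-54/7) - 54/7*13)/(10 + 13) = -14*(13 - 594/7 - 702/7)/23 = -14*(-1205)/(23*7) = -14*(-1205/161) = 2410/23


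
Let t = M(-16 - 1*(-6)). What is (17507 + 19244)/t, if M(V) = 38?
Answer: 36751/38 ≈ 967.13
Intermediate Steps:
t = 38
(17507 + 19244)/t = (17507 + 19244)/38 = 36751*(1/38) = 36751/38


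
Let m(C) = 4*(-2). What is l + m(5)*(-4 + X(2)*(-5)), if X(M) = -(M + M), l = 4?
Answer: -124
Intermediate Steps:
m(C) = -8
X(M) = -2*M
l + m(5)*(-4 + X(2)*(-5)) = 4 - 8*(-4 - 2*2*(-5)) = 4 - 8*(-4 - 4*(-5)) = 4 - 8*(-4 + 20) = 4 - 8*16 = 4 - 128 = -124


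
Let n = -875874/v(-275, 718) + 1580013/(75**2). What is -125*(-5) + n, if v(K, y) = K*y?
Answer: 2246801143/2468125 ≈ 910.33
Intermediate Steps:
n = 704223018/2468125 (n = -875874/((-275*718)) + 1580013/(75**2) = -875874/(-197450) + 1580013/5625 = -875874*(-1/197450) + 1580013*(1/5625) = 437937/98725 + 175557/625 = 704223018/2468125 ≈ 285.33)
-125*(-5) + n = -125*(-5) + 704223018/2468125 = 625 + 704223018/2468125 = 2246801143/2468125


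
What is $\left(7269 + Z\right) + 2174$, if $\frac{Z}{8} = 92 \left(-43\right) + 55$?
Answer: $-21765$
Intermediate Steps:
$Z = -31208$ ($Z = 8 \left(92 \left(-43\right) + 55\right) = 8 \left(-3956 + 55\right) = 8 \left(-3901\right) = -31208$)
$\left(7269 + Z\right) + 2174 = \left(7269 - 31208\right) + 2174 = -23939 + 2174 = -21765$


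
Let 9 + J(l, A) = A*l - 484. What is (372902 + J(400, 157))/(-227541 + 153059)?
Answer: -435209/74482 ≈ -5.8431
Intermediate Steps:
J(l, A) = -493 + A*l (J(l, A) = -9 + (A*l - 484) = -9 + (-484 + A*l) = -493 + A*l)
(372902 + J(400, 157))/(-227541 + 153059) = (372902 + (-493 + 157*400))/(-227541 + 153059) = (372902 + (-493 + 62800))/(-74482) = (372902 + 62307)*(-1/74482) = 435209*(-1/74482) = -435209/74482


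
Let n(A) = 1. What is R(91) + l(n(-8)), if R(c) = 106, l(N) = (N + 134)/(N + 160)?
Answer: 17201/161 ≈ 106.84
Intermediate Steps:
l(N) = (134 + N)/(160 + N)
R(91) + l(n(-8)) = 106 + (134 + 1)/(160 + 1) = 106 + 135/161 = 17201/161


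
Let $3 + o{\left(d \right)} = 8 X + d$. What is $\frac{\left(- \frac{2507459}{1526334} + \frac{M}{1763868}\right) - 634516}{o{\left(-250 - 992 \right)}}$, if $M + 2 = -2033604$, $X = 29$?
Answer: $\frac{23726170922361589}{37878485722373} \approx 626.38$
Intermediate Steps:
$M = -2033606$ ($M = -2 - 2033604 = -2033606$)
$o{\left(d \right)} = 229 + d$ ($o{\left(d \right)} = -3 + \left(8 \cdot 29 + d\right) = -3 + \left(232 + d\right) = 229 + d$)
$\frac{\left(- \frac{2507459}{1526334} + \frac{M}{1763868}\right) - 634516}{o{\left(-250 - 992 \right)}} = \frac{\left(- \frac{2507459}{1526334} - \frac{2033606}{1763868}\right) - 634516}{229 - 1242} = \frac{\left(\left(-2507459\right) \frac{1}{1526334} - \frac{1016803}{881934}\right) - 634516}{229 - 1242} = \frac{\left(- \frac{2507459}{1526334} - \frac{1016803}{881934}\right) - 634516}{229 - 1242} = \frac{- \frac{104538731553}{37392384721} - 634516}{-1013} = \left(- \frac{23726170922361589}{37392384721}\right) \left(- \frac{1}{1013}\right) = \frac{23726170922361589}{37878485722373}$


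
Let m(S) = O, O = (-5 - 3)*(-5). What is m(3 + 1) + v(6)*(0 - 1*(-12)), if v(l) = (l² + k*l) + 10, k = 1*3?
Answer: 808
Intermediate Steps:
O = 40 (O = -8*(-5) = 40)
k = 3
v(l) = 10 + l² + 3*l (v(l) = (l² + 3*l) + 10 = 10 + l² + 3*l)
m(S) = 40
m(3 + 1) + v(6)*(0 - 1*(-12)) = 40 + (10 + 6² + 3*6)*(0 - 1*(-12)) = 40 + (10 + 36 + 18)*(0 + 12) = 40 + 64*12 = 40 + 768 = 808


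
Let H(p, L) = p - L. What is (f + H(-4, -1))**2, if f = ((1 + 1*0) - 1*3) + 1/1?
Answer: 16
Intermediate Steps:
f = -1 (f = ((1 + 0) - 3) + 1 = (1 - 3) + 1 = -2 + 1 = -1)
(f + H(-4, -1))**2 = (-1 + (-4 - 1*(-1)))**2 = (-1 + (-4 + 1))**2 = (-1 - 3)**2 = (-4)**2 = 16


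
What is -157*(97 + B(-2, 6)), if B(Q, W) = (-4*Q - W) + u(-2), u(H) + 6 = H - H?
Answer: -14601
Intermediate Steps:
u(H) = -6 (u(H) = -6 + (H - H) = -6 + 0 = -6)
B(Q, W) = -6 - W - 4*Q (B(Q, W) = (-4*Q - W) - 6 = (-W - 4*Q) - 6 = -6 - W - 4*Q)
-157*(97 + B(-2, 6)) = -157*(97 + (-6 - 1*6 - 4*(-2))) = -157*(97 + (-6 - 6 + 8)) = -157*(97 - 4) = -157*93 = -14601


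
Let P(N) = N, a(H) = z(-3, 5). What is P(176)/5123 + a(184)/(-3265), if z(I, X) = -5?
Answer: 120051/3345319 ≈ 0.035886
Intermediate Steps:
a(H) = -5
P(176)/5123 + a(184)/(-3265) = 176/5123 - 5/(-3265) = 176*(1/5123) - 5*(-1/3265) = 176/5123 + 1/653 = 120051/3345319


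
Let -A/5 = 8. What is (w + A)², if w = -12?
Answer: 2704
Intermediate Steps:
A = -40 (A = -5*8 = -40)
(w + A)² = (-12 - 40)² = (-52)² = 2704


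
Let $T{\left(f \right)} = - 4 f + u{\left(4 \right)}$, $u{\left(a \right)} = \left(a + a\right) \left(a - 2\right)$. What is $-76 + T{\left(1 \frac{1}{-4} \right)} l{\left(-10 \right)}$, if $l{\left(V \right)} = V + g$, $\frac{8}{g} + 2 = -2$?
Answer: $-280$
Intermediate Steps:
$u{\left(a \right)} = 2 a \left(-2 + a\right)$
$g = -2$ ($g = \frac{8}{-2 - 2} = \frac{8}{-4} = 8 \left(- \frac{1}{4}\right) = -2$)
$l{\left(V \right)} = -2 + V$ ($l{\left(V \right)} = V - 2 = -2 + V$)
$T{\left(f \right)} = 16 - 4 f$ ($T{\left(f \right)} = - 4 f + 2 \cdot 4 \left(-2 + 4\right) = - 4 f + 2 \cdot 4 \cdot 2 = - 4 f + 16 = 16 - 4 f$)
$-76 + T{\left(1 \frac{1}{-4} \right)} l{\left(-10 \right)} = -76 + \left(16 - 4 \cdot 1 \frac{1}{-4}\right) \left(-2 - 10\right) = -76 + \left(16 - 4 \cdot 1 \left(- \frac{1}{4}\right)\right) \left(-12\right) = -76 + \left(16 - -1\right) \left(-12\right) = -76 + \left(16 + 1\right) \left(-12\right) = -76 + 17 \left(-12\right) = -76 - 204 = -280$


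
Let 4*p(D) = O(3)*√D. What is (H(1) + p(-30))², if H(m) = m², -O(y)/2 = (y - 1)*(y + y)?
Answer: (1 - 6*I*√30)² ≈ -1079.0 - 65.727*I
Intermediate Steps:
O(y) = -4*y*(-1 + y) (O(y) = -2*(y - 1)*(y + y) = -2*(-1 + y)*2*y = -4*y*(-1 + y))
p(D) = -6*√D (p(D) = ((4*3*(1 - 1*3))*√D)/4 = ((4*3*(1 - 3))*√D)/4 = ((4*3*(-2))*√D)/4 = (-24*√D)/4 = -6*√D)
(H(1) + p(-30))² = (1² - 6*I*√30)² = (1 - 6*I*√30)²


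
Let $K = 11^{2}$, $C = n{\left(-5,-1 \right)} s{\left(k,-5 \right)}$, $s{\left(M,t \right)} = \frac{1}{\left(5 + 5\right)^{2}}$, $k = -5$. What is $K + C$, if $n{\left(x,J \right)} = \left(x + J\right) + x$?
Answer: $\frac{12089}{100} \approx 120.89$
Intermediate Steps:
$s{\left(M,t \right)} = \frac{1}{100}$ ($s{\left(M,t \right)} = \frac{1}{10^{2}} = \frac{1}{100}$)
$n{\left(x,J \right)} = J + 2 x$ ($n{\left(x,J \right)} = \left(J + x\right) + x = J + 2 x$)
$C = - \frac{11}{100}$ ($C = \left(-1 + 2 \left(-5\right)\right) \frac{1}{100} = \left(-1 - 10\right) \frac{1}{100} = \left(-11\right) \frac{1}{100} = - \frac{11}{100} \approx -0.11$)
$K = 121$
$K + C = 121 - \frac{11}{100} = \frac{12089}{100}$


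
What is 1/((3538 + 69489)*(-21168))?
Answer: -1/1545835536 ≈ -6.4690e-10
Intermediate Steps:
1/((3538 + 69489)*(-21168)) = -1/21168/73027 = (1/73027)*(-1/21168) = -1/1545835536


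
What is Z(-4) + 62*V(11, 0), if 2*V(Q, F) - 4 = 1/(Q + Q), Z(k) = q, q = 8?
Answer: 2935/22 ≈ 133.41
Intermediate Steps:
Z(k) = 8
V(Q, F) = 2 + 1/(4*Q) (V(Q, F) = 2 + 1/(2*(Q + Q)) = 2 + 1/(2*((2*Q))) = 2 + (1/(2*Q))/2 = 2 + 1/(4*Q))
Z(-4) + 62*V(11, 0) = 8 + 62*(2 + (¼)/11) = 8 + 62*(2 + (¼)*(1/11)) = 8 + 62*(2 + 1/44) = 8 + 62*(89/44) = 8 + 2759/22 = 2935/22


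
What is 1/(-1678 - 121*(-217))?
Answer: 1/24579 ≈ 4.0685e-5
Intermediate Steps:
1/(-1678 - 121*(-217)) = 1/(-1678 + 26257) = 1/24579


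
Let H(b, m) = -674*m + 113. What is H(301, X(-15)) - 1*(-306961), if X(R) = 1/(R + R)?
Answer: 4606447/15 ≈ 3.0710e+5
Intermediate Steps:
X(R) = 1/(2*R)
H(b, m) = 113 - 674*m
H(301, X(-15)) - 1*(-306961) = (113 - 337/(-15)) - 1*(-306961) = (113 - 337*(-1)/15) + 306961 = (113 - 674*(-1/30)) + 306961 = (113 + 337/15) + 306961 = 2032/15 + 306961 = 4606447/15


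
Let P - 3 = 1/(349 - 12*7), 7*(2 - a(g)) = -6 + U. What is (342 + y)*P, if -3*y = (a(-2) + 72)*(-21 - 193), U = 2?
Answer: 6309096/371 ≈ 17006.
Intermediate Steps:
a(g) = 18/7 (a(g) = 2 - (-6 + 2)/7 = 2 - ⅐*(-4) = 2 + 4/7 = 18/7)
P = 796/265 (P = 3 + 1/(349 - 12*7) = 3 + 1/(349 - 84) = 3 + 1/265 = 796/265 ≈ 3.0038)
y = 37236/7 (y = -(18/7 + 72)*(-21 - 193)/3 = -174*(-214)/7 = -⅓*(-111708/7) = 37236/7 ≈ 5319.4)
(342 + y)*P = (342 + 37236/7)*(796/265) = (39630/7)*(796/265) = 6309096/371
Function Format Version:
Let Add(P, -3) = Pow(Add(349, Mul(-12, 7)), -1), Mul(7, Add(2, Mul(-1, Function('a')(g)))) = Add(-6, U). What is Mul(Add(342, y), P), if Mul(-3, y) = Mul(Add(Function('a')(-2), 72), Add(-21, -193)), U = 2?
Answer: Rational(6309096, 371) ≈ 17006.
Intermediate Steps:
Function('a')(g) = Rational(18, 7) (Function('a')(g) = Add(2, Mul(Rational(-1, 7), Add(-6, 2))) = Add(2, Mul(Rational(-1, 7), -4)) = Add(2, Rational(4, 7)) = Rational(18, 7))
P = Rational(796, 265) (P = Add(3, Pow(Add(349, Mul(-12, 7)), -1)) = Add(3, Pow(Add(349, -84), -1)) = Add(3, Pow(265, -1)) = Add(3, Rational(1, 265)) = Rational(796, 265) ≈ 3.0038)
y = Rational(37236, 7) (y = Mul(Rational(-1, 3), Mul(Add(Rational(18, 7), 72), Add(-21, -193))) = Mul(Rational(-1, 3), Mul(Rational(522, 7), -214)) = Mul(Rational(-1, 3), Rational(-111708, 7)) = Rational(37236, 7) ≈ 5319.4)
Mul(Add(342, y), P) = Mul(Add(342, Rational(37236, 7)), Rational(796, 265)) = Mul(Rational(39630, 7), Rational(796, 265)) = Rational(6309096, 371)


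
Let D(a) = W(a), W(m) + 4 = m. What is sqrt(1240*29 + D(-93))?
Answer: sqrt(35863) ≈ 189.38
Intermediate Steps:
W(m) = -4 + m
D(a) = -4 + a
sqrt(1240*29 + D(-93)) = sqrt(1240*29 + (-4 - 93)) = sqrt(35960 - 97) = sqrt(35863)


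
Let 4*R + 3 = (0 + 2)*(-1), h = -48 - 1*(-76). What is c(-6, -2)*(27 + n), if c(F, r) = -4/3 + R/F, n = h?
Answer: -495/8 ≈ -61.875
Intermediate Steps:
h = 28 (h = -48 + 76 = 28)
n = 28
R = -5/4 (R = -¾ + ((0 + 2)*(-1))/4 = -¾ + (2*(-1))/4 = -¾ + (¼)*(-2) = -¾ - ½ = -5/4 ≈ -1.2500)
c(F, r) = -4/3 - 5/(4*F)
c(-6, -2)*(27 + n) = ((1/12)*(-15 - 16*(-6))/(-6))*(27 + 28) = ((1/12)*(-⅙)*(-15 + 96))*55 = ((1/12)*(-⅙)*81)*55 = -9/8*55 = -495/8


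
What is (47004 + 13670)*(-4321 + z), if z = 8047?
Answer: 226071324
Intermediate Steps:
(47004 + 13670)*(-4321 + z) = (47004 + 13670)*(-4321 + 8047) = 60674*3726 = 226071324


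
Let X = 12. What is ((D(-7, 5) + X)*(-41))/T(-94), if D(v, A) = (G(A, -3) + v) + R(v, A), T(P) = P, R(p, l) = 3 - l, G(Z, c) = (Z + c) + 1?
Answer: 123/47 ≈ 2.6170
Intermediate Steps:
G(Z, c) = 1 + Z + c
D(v, A) = 1 + v (D(v, A) = ((1 + A - 3) + v) + (3 - A) = ((-2 + A) + v) + (3 - A) = (-2 + A + v) + (3 - A) = 1 + v)
((D(-7, 5) + X)*(-41))/T(-94) = (((1 - 7) + 12)*(-41))/(-94) = ((-6 + 12)*(-41))*(-1/94) = (6*(-41))*(-1/94) = -246*(-1/94) = 123/47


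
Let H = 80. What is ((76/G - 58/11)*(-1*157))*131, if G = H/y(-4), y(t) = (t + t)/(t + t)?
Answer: 19559217/220 ≈ 88906.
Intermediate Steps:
y(t) = 1 (y(t) = (2*t)/((2*t)) = (2*t)*(1/(2*t)) = 1)
G = 80 (G = 80/1 = 80*1 = 80)
((76/G - 58/11)*(-1*157))*131 = ((76/80 - 58/11)*(-1*157))*131 = ((76*(1/80) - 58*1/11)*(-157))*131 = ((19/20 - 58/11)*(-157))*131 = -951/220*(-157)*131 = (149307/220)*131 = 19559217/220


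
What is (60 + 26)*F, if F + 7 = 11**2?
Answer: 9804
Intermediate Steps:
F = 114 (F = -7 + 11**2 = -7 + 121 = 114)
(60 + 26)*F = (60 + 26)*114 = 86*114 = 9804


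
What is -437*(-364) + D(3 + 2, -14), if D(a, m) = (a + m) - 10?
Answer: 159049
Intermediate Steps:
D(a, m) = -10 + a + m
-437*(-364) + D(3 + 2, -14) = -437*(-364) + (-10 + (3 + 2) - 14) = 159068 + (-10 + 5 - 14) = 159068 - 19 = 159049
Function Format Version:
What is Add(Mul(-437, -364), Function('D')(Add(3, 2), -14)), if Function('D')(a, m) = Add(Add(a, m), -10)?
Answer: 159049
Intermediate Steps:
Function('D')(a, m) = Add(-10, a, m)
Add(Mul(-437, -364), Function('D')(Add(3, 2), -14)) = Add(Mul(-437, -364), Add(-10, Add(3, 2), -14)) = Add(159068, Add(-10, 5, -14)) = Add(159068, -19) = 159049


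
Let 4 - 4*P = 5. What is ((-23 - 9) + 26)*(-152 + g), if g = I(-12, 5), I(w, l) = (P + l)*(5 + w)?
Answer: 2223/2 ≈ 1111.5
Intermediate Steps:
P = -¼ (P = 1 - ¼*5 = 1 - 5/4 = -¼ ≈ -0.25000)
I(w, l) = (5 + w)*(-¼ + l) (I(w, l) = (-¼ + l)*(5 + w) = (5 + w)*(-¼ + l))
g = -133/4 (g = -5/4 + 5*5 - ¼*(-12) + 5*(-12) = -5/4 + 25 + 3 - 60 = -133/4 ≈ -33.250)
((-23 - 9) + 26)*(-152 + g) = ((-23 - 9) + 26)*(-152 - 133/4) = (-32 + 26)*(-741/4) = -6*(-741/4) = 2223/2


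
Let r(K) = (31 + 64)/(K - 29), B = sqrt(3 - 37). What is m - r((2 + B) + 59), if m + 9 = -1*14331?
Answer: 5*(-2868*sqrt(34) + 91795*I)/(sqrt(34) - 32*I) ≈ -14343.0 + 0.52357*I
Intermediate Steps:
B = I*sqrt(34) (B = sqrt(-34) = I*sqrt(34) ≈ 5.8309*I)
m = -14340 (m = -9 - 1*14331 = -9 - 14331 = -14340)
r(K) = 95/(-29 + K)
m - r((2 + B) + 59) = -14340 - 95/(-29 + ((2 + I*sqrt(34)) + 59)) = -14340 - 95/(-29 + (61 + I*sqrt(34))) = -14340 - 95/(32 + I*sqrt(34))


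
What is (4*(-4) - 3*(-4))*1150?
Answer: -4600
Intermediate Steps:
(4*(-4) - 3*(-4))*1150 = (-16 + 12)*1150 = -4*1150 = -4600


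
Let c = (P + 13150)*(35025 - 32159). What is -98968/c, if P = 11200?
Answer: -24742/17446775 ≈ -0.0014181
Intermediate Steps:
c = 69787100 (c = (11200 + 13150)*(35025 - 32159) = 24350*2866 = 69787100)
-98968/c = -98968/69787100 = -98968*1/69787100 = -24742/17446775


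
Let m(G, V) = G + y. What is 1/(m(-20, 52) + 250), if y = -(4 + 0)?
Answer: 1/226 ≈ 0.0044248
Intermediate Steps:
y = -4 (y = -1*4 = -4)
m(G, V) = -4 + G (m(G, V) = G - 4 = -4 + G)
1/(m(-20, 52) + 250) = 1/((-4 - 20) + 250) = 1/(-24 + 250) = 1/226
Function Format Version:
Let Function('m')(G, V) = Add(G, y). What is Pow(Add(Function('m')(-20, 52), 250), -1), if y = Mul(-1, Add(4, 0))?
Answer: Rational(1, 226) ≈ 0.0044248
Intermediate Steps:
y = -4 (y = Mul(-1, 4) = -4)
Function('m')(G, V) = Add(-4, G) (Function('m')(G, V) = Add(G, -4) = Add(-4, G))
Pow(Add(Function('m')(-20, 52), 250), -1) = Pow(Add(Add(-4, -20), 250), -1) = Pow(Add(-24, 250), -1) = Pow(226, -1) = Rational(1, 226)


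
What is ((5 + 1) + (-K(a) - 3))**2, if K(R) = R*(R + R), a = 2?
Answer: 25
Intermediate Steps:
K(R) = 2*R**2 (K(R) = R*(2*R) = 2*R**2)
((5 + 1) + (-K(a) - 3))**2 = ((5 + 1) + (-2*2**2 - 3))**2 = (6 + (-2*4 - 3))**2 = (6 + (-1*8 - 3))**2 = (6 + (-8 - 3))**2 = (6 - 11)**2 = (-5)**2 = 25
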